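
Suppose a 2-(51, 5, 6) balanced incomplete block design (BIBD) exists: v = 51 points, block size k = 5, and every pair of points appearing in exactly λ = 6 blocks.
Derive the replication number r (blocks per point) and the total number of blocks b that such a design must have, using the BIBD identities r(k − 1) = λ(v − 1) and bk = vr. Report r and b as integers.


Any 2-(v, k, λ) BIBD satisfies two necessary conditions:
  (i)  Each point sits in r blocks, and counting incidences through any fixed point gives r(k − 1) = λ(v − 1), so r = λ(v − 1)/(k − 1).
  (ii) Total incidences bk = vr, so b = vr/k.
Step 1: r = λ(v − 1)/(k − 1) = 6·(51 − 1)/(5 − 1) = 6·50/4 = 300/4 = 75.
Step 2: b = vr/k = 51·75/5 = 3825/5 = 765.
Check integrality: r = 75 ∈ Z ✓, b = 765 ∈ Z ✓.
(These identities are necessary conditions: they determine r and b for any design with these parameters, but do not by themselves prove that one exists.)

r = 75, b = 765.


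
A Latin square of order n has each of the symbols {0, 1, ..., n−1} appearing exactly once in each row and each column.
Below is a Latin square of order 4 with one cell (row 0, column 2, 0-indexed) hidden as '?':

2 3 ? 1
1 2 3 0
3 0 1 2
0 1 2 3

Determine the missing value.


Row 0 contains symbols [1, 2, 3] — missing [0].
Column 2 contains symbols [1, 2, 3] — missing [0].
The missing symbol must appear in both missing sets; intersection = [0].
Therefore the hidden value is 0.

Missing value = 0.


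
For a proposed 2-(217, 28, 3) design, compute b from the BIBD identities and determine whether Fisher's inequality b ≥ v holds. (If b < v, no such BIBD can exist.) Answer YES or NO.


r = λ(v − 1)/(k − 1) = 3·216/27 = 24.
b = vr/k = 217·24/28 = 186.
Fisher's inequality: b ≥ v ⇔ 186 ≥ 217? NO.

NO


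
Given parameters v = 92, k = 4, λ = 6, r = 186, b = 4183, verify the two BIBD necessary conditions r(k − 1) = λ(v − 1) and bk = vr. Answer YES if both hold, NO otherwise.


Condition (i): r(k − 1) = 186·3 = 558; λ(v − 1) = 6·91 = 546. Match? NO.
Condition (ii): bk = 4183·4 = 16732; vr = 92·186 = 17112. Match? NO.
Both conditions hold? NO.

NO


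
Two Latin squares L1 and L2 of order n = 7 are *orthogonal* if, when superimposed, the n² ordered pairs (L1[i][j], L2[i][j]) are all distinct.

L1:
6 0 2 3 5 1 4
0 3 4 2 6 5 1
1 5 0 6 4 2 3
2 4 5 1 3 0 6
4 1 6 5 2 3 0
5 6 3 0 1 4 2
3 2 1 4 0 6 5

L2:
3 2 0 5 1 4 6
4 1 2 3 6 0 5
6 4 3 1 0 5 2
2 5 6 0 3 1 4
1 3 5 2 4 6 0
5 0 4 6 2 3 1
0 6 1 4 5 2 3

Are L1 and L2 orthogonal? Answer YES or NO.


Form the n² = 49 superimposed pairs (L1[i][j], L2[i][j]), row by row (rows and columns indexed from 0):
row 0: (6,3) (0,2) (2,0) (3,5) (5,1) (1,4) (4,6)
row 1: (0,4) (3,1) (4,2) (2,3) (6,6) (5,0) (1,5)
row 2: (1,6) (5,4) (0,3) (6,1) (4,0) (2,5) (3,2)
row 3: (2,2) (4,5) (5,6) (1,0) (3,3) (0,1) (6,4)
row 4: (4,1) (1,3) (6,5) (5,2) (2,4) (3,6) (0,0)
row 5: (5,5) (6,0) (3,4) (0,6) (1,2) (4,3) (2,1)
row 6: (3,0) (2,6) (1,1) (4,4) (0,5) (6,2) (5,3)
Orthogonality requires all 49 pairs distinct.
Check by first coordinate: for each symbol s of L1, list the L2 entries in the n cells where L1 = s; they must all differ.
  L1 = 0: L2 entries (in reading order) 2, 4, 3, 1, 0, 6, 5 — all 7 distinct ✓
  L1 = 1: L2 entries (in reading order) 4, 5, 6, 0, 3, 2, 1 — all 7 distinct ✓
  L1 = 2: L2 entries (in reading order) 0, 3, 5, 2, 4, 1, 6 — all 7 distinct ✓
  L1 = 3: L2 entries (in reading order) 5, 1, 2, 3, 6, 4, 0 — all 7 distinct ✓
  L1 = 4: L2 entries (in reading order) 6, 2, 0, 5, 1, 3, 4 — all 7 distinct ✓
  L1 = 5: L2 entries (in reading order) 1, 0, 4, 6, 2, 5, 3 — all 7 distinct ✓
  L1 = 6: L2 entries (in reading order) 3, 6, 1, 4, 5, 0, 2 — all 7 distinct ✓
Every symbol of L1 meets every symbol of L2 exactly once, so all 49 pairs are distinct (49 of 49).
Conclusion: YES.

YES


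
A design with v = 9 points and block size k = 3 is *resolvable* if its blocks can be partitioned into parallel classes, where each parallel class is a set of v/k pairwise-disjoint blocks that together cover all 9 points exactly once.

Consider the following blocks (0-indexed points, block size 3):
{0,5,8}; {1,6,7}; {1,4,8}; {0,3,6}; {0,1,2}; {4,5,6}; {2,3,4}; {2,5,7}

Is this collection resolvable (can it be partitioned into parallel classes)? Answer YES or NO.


v = 9, block size k = 3, number of blocks = 8.
For resolvability, blocks must partition into parallel classes of size v/k = 3.
Total blocks must therefore be a multiple of 3: 8 = 3·2 + 2 ⇒ not divisible ✗.
Resolvable? NO.

NO


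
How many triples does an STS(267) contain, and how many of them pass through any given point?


An STS(v) is a 2-(v, 3, 1) BIBD: block size k = 3, λ = 1.
Replication: r(k − 1) = λ(v − 1) ⇒ r·2 = 267 − 1 = 266 ⇒ r = 133.
Block count: b = v(v − 1)/6 = 267·266/6 = 71022/6 = 11837.

r = 133, b = 11837.


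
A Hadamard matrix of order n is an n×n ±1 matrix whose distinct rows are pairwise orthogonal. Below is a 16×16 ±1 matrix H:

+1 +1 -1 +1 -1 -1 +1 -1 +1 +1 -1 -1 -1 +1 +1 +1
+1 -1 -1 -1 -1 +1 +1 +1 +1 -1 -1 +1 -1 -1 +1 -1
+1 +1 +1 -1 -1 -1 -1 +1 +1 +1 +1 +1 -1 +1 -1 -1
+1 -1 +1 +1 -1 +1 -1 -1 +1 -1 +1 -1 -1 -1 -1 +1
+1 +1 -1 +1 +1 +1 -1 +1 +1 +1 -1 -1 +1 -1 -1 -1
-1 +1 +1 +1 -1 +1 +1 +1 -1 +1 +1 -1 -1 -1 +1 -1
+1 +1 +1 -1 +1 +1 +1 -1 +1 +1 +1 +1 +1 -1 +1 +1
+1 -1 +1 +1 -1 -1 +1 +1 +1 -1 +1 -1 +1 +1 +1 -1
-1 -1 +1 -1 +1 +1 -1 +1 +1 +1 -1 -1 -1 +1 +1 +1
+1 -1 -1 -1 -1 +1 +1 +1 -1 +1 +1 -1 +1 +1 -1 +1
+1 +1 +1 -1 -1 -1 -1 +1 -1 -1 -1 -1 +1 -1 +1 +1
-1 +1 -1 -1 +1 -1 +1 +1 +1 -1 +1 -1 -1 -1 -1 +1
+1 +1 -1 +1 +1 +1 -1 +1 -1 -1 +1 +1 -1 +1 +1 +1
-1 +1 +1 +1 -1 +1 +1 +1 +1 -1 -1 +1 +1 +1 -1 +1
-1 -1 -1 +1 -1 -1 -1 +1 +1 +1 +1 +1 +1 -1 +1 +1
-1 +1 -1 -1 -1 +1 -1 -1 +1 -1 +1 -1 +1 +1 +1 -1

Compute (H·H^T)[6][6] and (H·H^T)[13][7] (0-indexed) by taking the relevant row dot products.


Row 6 of H: [1, 1, 1, -1, 1, 1, 1, -1, 1, 1, 1, 1, 1, -1, 1, 1].
Row 7 of H: [1, -1, 1, 1, -1, -1, 1, 1, 1, -1, 1, -1, 1, 1, 1, -1].
Row 13 of H: [-1, 1, 1, 1, -1, 1, 1, 1, 1, -1, -1, 1, 1, 1, -1, 1].
(H·H^T)[6][6] = Σ_j H[6][j]·H[6][j] = (1)² + (1)² + (1)² + (-1)² + (1)² + (1)² + (1)² + (-1)² + (1)² + (1)² + (1)² + (1)² + (1)² + (-1)² + (1)² + (1)² = 1 + 1 + 1 + 1 + 1 + 1 + 1 + 1 + 1 + 1 + 1 + 1 + 1 + 1 + 1 + 1 = 16.
(H·H^T)[13][7] = Σ_j H[13][j]·H[7][j] = (-1)·(1) + (1)·(-1) + (1)·(1) + (1)·(1) + (-1)·(-1) + (1)·(-1) + (1)·(1) + (1)·(1) + (1)·(1) + (-1)·(-1) + (-1)·(1) + (1)·(-1) + (1)·(1) + (1)·(1) + (-1)·(1) + (1)·(-1) = -1 + -1 + 1 + 1 + 1 + -1 + 1 + 1 + 1 + 1 + -1 + -1 + 1 + 1 + -1 + -1 = 2.
Rows 13 and 7 are not orthogonal (dot product = 2 ≠ 0), so H is not a Hadamard matrix.

(6,6) entry = 16; (13,7) entry = 2.


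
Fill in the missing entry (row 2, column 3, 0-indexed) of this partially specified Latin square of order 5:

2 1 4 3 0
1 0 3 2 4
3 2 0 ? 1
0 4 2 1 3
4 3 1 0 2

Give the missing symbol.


Row 2 contains symbols [0, 1, 2, 3] — missing [4].
Column 3 contains symbols [0, 1, 2, 3] — missing [4].
The missing symbol must appear in both missing sets; intersection = [4].
Therefore the hidden value is 4.

Missing value = 4.


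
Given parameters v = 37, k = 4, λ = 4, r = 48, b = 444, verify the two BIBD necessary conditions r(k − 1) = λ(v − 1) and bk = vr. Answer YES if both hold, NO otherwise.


Condition (i): r(k − 1) = 48·3 = 144; λ(v − 1) = 4·36 = 144. Match? YES.
Condition (ii): bk = 444·4 = 1776; vr = 37·48 = 1776. Match? YES.
Both conditions hold? YES.

YES


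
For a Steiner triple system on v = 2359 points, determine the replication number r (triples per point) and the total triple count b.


An STS(v) is a 2-(v, 3, 1) BIBD: block size k = 3, λ = 1.
Replication: r(k − 1) = λ(v − 1) ⇒ r·2 = 2359 − 1 = 2358 ⇒ r = 1179.
Block count: bk = vr ⇒ b·3 = 2359·1179 = 2781261 ⇒ b = 927087.

r = 1179, b = 927087.


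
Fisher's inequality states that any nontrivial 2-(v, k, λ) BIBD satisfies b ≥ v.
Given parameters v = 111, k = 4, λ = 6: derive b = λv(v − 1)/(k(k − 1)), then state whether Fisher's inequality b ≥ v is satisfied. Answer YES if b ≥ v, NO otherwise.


b = λv(v − 1)/(k(k − 1)) = 6·111·110/(4·3) = 73260/12 = 6105.
Compare with v = 111: b ≥ v, so Fisher's inequality holds.

YES


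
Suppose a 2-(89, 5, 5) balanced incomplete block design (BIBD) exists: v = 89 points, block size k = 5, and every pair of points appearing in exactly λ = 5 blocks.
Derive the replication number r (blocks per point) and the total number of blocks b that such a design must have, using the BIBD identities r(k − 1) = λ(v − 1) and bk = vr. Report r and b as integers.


Any 2-(v, k, λ) BIBD satisfies two necessary conditions:
  (i)  Each point sits in r blocks, and counting incidences through any fixed point gives r(k − 1) = λ(v − 1), so r = λ(v − 1)/(k − 1).
  (ii) Total incidences bk = vr, so b = vr/k.
Step 1: r = λ(v − 1)/(k − 1) = 5·(89 − 1)/(5 − 1) = 5·88/4 = 440/4 = 110.
Step 2: b = vr/k = 89·110/5 = 9790/5 = 1958.
Check integrality: r = 110 ∈ Z ✓, b = 1958 ∈ Z ✓.
(These identities are necessary conditions: they determine r and b for any design with these parameters, but do not by themselves prove that one exists.)

r = 110, b = 1958.


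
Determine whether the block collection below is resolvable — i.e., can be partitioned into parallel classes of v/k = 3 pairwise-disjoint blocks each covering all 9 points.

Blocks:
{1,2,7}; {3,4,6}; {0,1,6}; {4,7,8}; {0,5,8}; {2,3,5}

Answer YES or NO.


v = 9, block size k = 3, number of blocks = 6.
For resolvability, blocks must partition into parallel classes of size v/k = 3.
Total blocks must therefore be a multiple of 3: 6 = 3·2 + 0 ⇒ divisible ✓.
Greedy packing gives 2 candidate class(es). Each should be a full parallel class (size 3, covers all 9 points).
  Class 1 (3 blocks): {1,2,7}; {3,4,6}; {0,5,8}. Points covered: [0, 1, 2, 3, 4, 5, 6, 7, 8].
  Class 2 (3 blocks): {0,1,6}; {4,7,8}; {2,3,5}. Points covered: [0, 1, 2, 3, 4, 5, 6, 7, 8].
All classes full (size 3)? YES. All classes cover every point? YES.
Resolvable? YES.

YES


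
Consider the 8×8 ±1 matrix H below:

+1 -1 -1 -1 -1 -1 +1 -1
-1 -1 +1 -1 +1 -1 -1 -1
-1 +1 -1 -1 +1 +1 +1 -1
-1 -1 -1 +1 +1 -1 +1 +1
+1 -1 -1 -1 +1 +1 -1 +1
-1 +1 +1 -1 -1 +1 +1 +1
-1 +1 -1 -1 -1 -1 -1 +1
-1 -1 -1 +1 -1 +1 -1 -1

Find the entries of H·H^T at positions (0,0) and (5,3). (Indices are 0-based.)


Row 0 of H: [1, -1, -1, -1, -1, -1, 1, -1].
Row 3 of H: [-1, -1, -1, 1, 1, -1, 1, 1].
Row 5 of H: [-1, 1, 1, -1, -1, 1, 1, 1].
(H·H^T)[0][0] = Σ_j H[0][j]·H[0][j] = (1)² + (-1)² + (-1)² + (-1)² + (-1)² + (-1)² + (1)² + (-1)² = 1 + 1 + 1 + 1 + 1 + 1 + 1 + 1 = 8.
(H·H^T)[5][3] = Σ_j H[5][j]·H[3][j] = (-1)·(-1) + (1)·(-1) + (1)·(-1) + (-1)·(1) + (-1)·(1) + (1)·(-1) + (1)·(1) + (1)·(1) = 1 + -1 + -1 + -1 + -1 + -1 + 1 + 1 = -2.
Rows 5 and 3 are not orthogonal (dot product = -2 ≠ 0), so H is not a Hadamard matrix.

(0,0) entry = 8; (5,3) entry = -2.


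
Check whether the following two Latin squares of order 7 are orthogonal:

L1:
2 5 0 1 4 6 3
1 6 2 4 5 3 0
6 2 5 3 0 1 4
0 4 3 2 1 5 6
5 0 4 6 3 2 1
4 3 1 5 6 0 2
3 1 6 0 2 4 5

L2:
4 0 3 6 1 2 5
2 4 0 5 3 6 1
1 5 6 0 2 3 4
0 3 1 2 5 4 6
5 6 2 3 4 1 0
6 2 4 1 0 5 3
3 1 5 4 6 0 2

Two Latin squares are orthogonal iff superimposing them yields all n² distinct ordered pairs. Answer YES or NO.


Form the n² = 49 superimposed pairs (L1[i][j], L2[i][j]), row by row (rows and columns indexed from 0):
row 0: (2,4) (5,0) (0,3) (1,6) (4,1) (6,2) (3,5)
row 1: (1,2) (6,4) (2,0) (4,5) (5,3) (3,6) (0,1)
row 2: (6,1) (2,5) (5,6) (3,0) (0,2) (1,3) (4,4)
row 3: (0,0) (4,3) (3,1) (2,2) (1,5) (5,4) (6,6)
row 4: (5,5) (0,6) (4,2) (6,3) (3,4) (2,1) (1,0)
row 5: (4,6) (3,2) (1,4) (5,1) (6,0) (0,5) (2,3)
row 6: (3,3) (1,1) (6,5) (0,4) (2,6) (4,0) (5,2)
Orthogonality requires all 49 pairs distinct.
Check by first coordinate: for each symbol s of L1, list the L2 entries in the n cells where L1 = s; they must all differ.
  L1 = 0: L2 entries (in reading order) 3, 1, 2, 0, 6, 5, 4 — all 7 distinct ✓
  L1 = 1: L2 entries (in reading order) 6, 2, 3, 5, 0, 4, 1 — all 7 distinct ✓
  L1 = 2: L2 entries (in reading order) 4, 0, 5, 2, 1, 3, 6 — all 7 distinct ✓
  L1 = 3: L2 entries (in reading order) 5, 6, 0, 1, 4, 2, 3 — all 7 distinct ✓
  L1 = 4: L2 entries (in reading order) 1, 5, 4, 3, 2, 6, 0 — all 7 distinct ✓
  L1 = 5: L2 entries (in reading order) 0, 3, 6, 4, 5, 1, 2 — all 7 distinct ✓
  L1 = 6: L2 entries (in reading order) 2, 4, 1, 6, 3, 0, 5 — all 7 distinct ✓
Every symbol of L1 meets every symbol of L2 exactly once, so all 49 pairs are distinct (49 of 49).
Conclusion: YES.

YES


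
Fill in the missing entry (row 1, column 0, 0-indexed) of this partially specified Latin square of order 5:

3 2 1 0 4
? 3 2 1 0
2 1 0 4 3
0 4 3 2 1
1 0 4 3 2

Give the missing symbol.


Row 1 contains symbols [0, 1, 2, 3] — missing [4].
Column 0 contains symbols [0, 1, 2, 3] — missing [4].
The missing symbol must appear in both missing sets; intersection = [4].
Therefore the hidden value is 4.

Missing value = 4.


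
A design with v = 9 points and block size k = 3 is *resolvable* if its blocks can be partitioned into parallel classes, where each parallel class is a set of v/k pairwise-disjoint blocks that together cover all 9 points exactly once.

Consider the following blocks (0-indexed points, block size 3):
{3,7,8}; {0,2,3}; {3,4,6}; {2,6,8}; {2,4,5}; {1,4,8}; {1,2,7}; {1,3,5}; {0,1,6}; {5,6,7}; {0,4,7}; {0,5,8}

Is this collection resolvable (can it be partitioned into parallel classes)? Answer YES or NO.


v = 9, block size k = 3, number of blocks = 12.
For resolvability, blocks must partition into parallel classes of size v/k = 3.
Total blocks must therefore be a multiple of 3: 12 = 3·4 + 0 ⇒ divisible ✓.
Greedy packing gives 4 candidate class(es). Each should be a full parallel class (size 3, covers all 9 points).
  Class 1 (3 blocks): {3,7,8}; {2,4,5}; {0,1,6}. Points covered: [0, 1, 2, 3, 4, 5, 6, 7, 8].
  Class 2 (3 blocks): {0,2,3}; {1,4,8}; {5,6,7}. Points covered: [0, 1, 2, 3, 4, 5, 6, 7, 8].
  Class 3 (3 blocks): {3,4,6}; {1,2,7}; {0,5,8}. Points covered: [0, 1, 2, 3, 4, 5, 6, 7, 8].
  Class 4 (3 blocks): {2,6,8}; {1,3,5}; {0,4,7}. Points covered: [0, 1, 2, 3, 4, 5, 6, 7, 8].
All classes full (size 3)? YES. All classes cover every point? YES.
Resolvable? YES.

YES


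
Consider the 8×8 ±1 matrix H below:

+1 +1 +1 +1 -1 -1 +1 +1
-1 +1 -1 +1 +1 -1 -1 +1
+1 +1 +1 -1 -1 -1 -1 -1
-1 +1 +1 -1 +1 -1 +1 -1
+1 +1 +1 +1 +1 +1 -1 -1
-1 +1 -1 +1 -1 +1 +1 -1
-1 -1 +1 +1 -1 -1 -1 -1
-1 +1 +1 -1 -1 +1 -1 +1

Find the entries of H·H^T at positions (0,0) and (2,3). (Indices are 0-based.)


Row 0 of H: [1, 1, 1, 1, -1, -1, 1, 1].
Row 2 of H: [1, 1, 1, -1, -1, -1, -1, -1].
Row 3 of H: [-1, 1, 1, -1, 1, -1, 1, -1].
(H·H^T)[0][0] = Σ_j H[0][j]·H[0][j] = (1)² + (1)² + (1)² + (1)² + (-1)² + (-1)² + (1)² + (1)² = 1 + 1 + 1 + 1 + 1 + 1 + 1 + 1 = 8.
(H·H^T)[2][3] = Σ_j H[2][j]·H[3][j] = (1)·(-1) + (1)·(1) + (1)·(1) + (-1)·(-1) + (-1)·(1) + (-1)·(-1) + (-1)·(1) + (-1)·(-1) = -1 + 1 + 1 + 1 + -1 + 1 + -1 + 1 = 2.
Rows 2 and 3 are not orthogonal (dot product = 2 ≠ 0), so H is not a Hadamard matrix.

(0,0) entry = 8; (2,3) entry = 2.


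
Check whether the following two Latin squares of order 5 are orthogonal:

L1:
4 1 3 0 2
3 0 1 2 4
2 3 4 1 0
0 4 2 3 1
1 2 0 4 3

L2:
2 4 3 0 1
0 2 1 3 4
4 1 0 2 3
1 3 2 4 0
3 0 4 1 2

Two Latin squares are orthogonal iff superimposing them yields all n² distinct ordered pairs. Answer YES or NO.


Form the n² = 25 superimposed pairs (L1[i][j], L2[i][j]), row by row (rows and columns indexed from 0):
row 0: (4,2) (1,4) (3,3) (0,0) (2,1)
row 1: (3,0) (0,2) (1,1) (2,3) (4,4)
row 2: (2,4) (3,1) (4,0) (1,2) (0,3)
row 3: (0,1) (4,3) (2,2) (3,4) (1,0)
row 4: (1,3) (2,0) (0,4) (4,1) (3,2)
Orthogonality requires all 25 pairs distinct.
Check by first coordinate: for each symbol s of L1, list the L2 entries in the n cells where L1 = s; they must all differ.
  L1 = 0: L2 entries (in reading order) 0, 2, 3, 1, 4 — all 5 distinct ✓
  L1 = 1: L2 entries (in reading order) 4, 1, 2, 0, 3 — all 5 distinct ✓
  L1 = 2: L2 entries (in reading order) 1, 3, 4, 2, 0 — all 5 distinct ✓
  L1 = 3: L2 entries (in reading order) 3, 0, 1, 4, 2 — all 5 distinct ✓
  L1 = 4: L2 entries (in reading order) 2, 4, 0, 3, 1 — all 5 distinct ✓
Every symbol of L1 meets every symbol of L2 exactly once, so all 25 pairs are distinct (25 of 25).
Conclusion: YES.

YES


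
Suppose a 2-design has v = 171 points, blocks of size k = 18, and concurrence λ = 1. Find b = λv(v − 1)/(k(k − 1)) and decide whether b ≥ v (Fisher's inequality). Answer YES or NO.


b = λv(v − 1)/(k(k − 1)) = 1·171·170/(18·17) = 29070/306 = 95.
Compare with v = 171: b < v, so Fisher's inequality fails.

NO


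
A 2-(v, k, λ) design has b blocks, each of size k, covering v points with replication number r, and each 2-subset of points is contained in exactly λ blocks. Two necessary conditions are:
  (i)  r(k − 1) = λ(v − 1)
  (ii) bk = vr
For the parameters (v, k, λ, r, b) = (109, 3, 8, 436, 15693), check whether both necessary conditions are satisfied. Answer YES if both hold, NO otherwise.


Condition (i): r(k − 1) = 436·2 = 872; λ(v − 1) = 8·108 = 864. Match? NO.
Condition (ii): bk = 15693·3 = 47079; vr = 109·436 = 47524. Match? NO.
Both conditions hold? NO.

NO


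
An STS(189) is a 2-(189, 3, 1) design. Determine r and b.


An STS(v) is a 2-(v, 3, 1) BIBD: block size k = 3, λ = 1.
Replication: r(k − 1) = λ(v − 1) ⇒ r·2 = 189 − 1 = 188 ⇒ r = 94.
Block count: b = v(v − 1)/6 = 189·188/6 = 35532/6 = 5922.
(Check via bk = vr: 5922·3 = 17766 = 189·94 = 17766 ✓.)

r = 94, b = 5922.


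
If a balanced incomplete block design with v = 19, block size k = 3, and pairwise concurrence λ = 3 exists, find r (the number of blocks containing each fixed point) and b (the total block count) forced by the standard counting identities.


Any 2-(v, k, λ) BIBD satisfies two necessary conditions:
  (i)  Each point sits in r blocks, and counting incidences through any fixed point gives r(k − 1) = λ(v − 1), so r = λ(v − 1)/(k − 1).
  (ii) Total incidences bk = vr, so b = vr/k.
Step 1: r = λ(v − 1)/(k − 1) = 3·(19 − 1)/(3 − 1) = 3·18/2 = 54/2 = 27.
Step 2: b = vr/k = 19·27/3 = 513/3 = 171.
Check integrality: r = 27 ∈ Z ✓, b = 171 ∈ Z ✓.
(These identities are necessary conditions: they determine r and b for any design with these parameters, but do not by themselves prove that one exists.)

r = 27, b = 171.


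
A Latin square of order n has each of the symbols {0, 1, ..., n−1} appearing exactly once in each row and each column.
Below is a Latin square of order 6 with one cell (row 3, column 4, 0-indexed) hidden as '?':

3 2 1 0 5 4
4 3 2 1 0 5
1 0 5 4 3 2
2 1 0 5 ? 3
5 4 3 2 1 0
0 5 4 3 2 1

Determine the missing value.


Row 3 contains symbols [0, 1, 2, 3, 5] — missing [4].
Column 4 contains symbols [0, 1, 2, 3, 5] — missing [4].
The missing symbol must appear in both missing sets; intersection = [4].
Therefore the hidden value is 4.

Missing value = 4.


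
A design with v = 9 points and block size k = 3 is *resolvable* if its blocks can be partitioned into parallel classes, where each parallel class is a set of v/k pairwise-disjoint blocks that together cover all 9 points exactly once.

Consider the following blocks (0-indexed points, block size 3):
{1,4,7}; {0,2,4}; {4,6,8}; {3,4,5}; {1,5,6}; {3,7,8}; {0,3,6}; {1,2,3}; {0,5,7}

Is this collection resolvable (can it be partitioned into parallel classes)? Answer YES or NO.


v = 9, block size k = 3, number of blocks = 9.
For resolvability, blocks must partition into parallel classes of size v/k = 3.
Total blocks must therefore be a multiple of 3: 9 = 3·3 + 0 ⇒ divisible ✓.
Consider block {1,4,7}. The only other block(s) in the collection disjoint from it are {0,3,6} — just 1 block(s). Any parallel class containing {1,4,7} would need 2 other blocks each disjoint from it, so no parallel class of size 3 can contain {1,4,7}.
Since every block must belong to some parallel class in a resolution, the collection cannot be partitioned into parallel classes.
Resolvable? NO.

NO


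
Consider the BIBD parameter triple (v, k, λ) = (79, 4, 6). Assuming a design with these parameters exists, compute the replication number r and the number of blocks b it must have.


Any 2-(v, k, λ) BIBD satisfies two necessary conditions:
  (i)  Each point sits in r blocks, and counting incidences through any fixed point gives r(k − 1) = λ(v − 1), so r = λ(v − 1)/(k − 1).
  (ii) Total incidences bk = vr, so b = vr/k.
Step 1: r = λ(v − 1)/(k − 1) = 6·(79 − 1)/(4 − 1) = 6·78/3 = 468/3 = 156.
Step 2: b = vr/k = 79·156/4 = 12324/4 = 3081.
Check integrality: r = 156 ∈ Z ✓, b = 3081 ∈ Z ✓.
(These identities are necessary conditions: they determine r and b for any design with these parameters, but do not by themselves prove that one exists.)

r = 156, b = 3081.


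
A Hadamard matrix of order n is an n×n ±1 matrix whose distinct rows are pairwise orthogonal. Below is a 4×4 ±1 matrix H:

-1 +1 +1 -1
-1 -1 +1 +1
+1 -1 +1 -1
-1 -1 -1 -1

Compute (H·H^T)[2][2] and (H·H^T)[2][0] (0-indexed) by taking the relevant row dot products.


Row 0 of H: [-1, 1, 1, -1].
Row 2 of H: [1, -1, 1, -1].
(H·H^T)[2][2] = Σ_j H[2][j]·H[2][j] = (1)² + (-1)² + (1)² + (-1)² = 1 + 1 + 1 + 1 = 4.
(H·H^T)[2][0] = Σ_j H[2][j]·H[0][j] = (1)·(-1) + (-1)·(1) + (1)·(1) + (-1)·(-1) = -1 + -1 + 1 + 1 = 0.
So rows 2 and 0 are orthogonal; the diagonal entry equals n = 4.

(2,2) entry = 4; (2,0) entry = 0.


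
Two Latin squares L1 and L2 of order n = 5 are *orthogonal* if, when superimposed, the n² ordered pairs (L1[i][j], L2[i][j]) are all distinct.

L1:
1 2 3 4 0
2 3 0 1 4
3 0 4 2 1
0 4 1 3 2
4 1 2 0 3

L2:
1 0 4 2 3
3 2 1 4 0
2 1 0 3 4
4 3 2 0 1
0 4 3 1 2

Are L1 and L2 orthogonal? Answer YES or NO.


Form the n² = 25 superimposed pairs (L1[i][j], L2[i][j]), row by row (rows and columns indexed from 0):
row 0: (1,1) (2,0) (3,4) (4,2) (0,3)
row 1: (2,3) (3,2) (0,1) (1,4) (4,0)
row 2: (3,2) (0,1) (4,0) (2,3) (1,4)
row 3: (0,4) (4,3) (1,2) (3,0) (2,1)
row 4: (4,0) (1,4) (2,3) (0,1) (3,2)
Orthogonality requires all 25 pairs distinct.
But the pair (3,2) repeats: cell (1,1) has L1 = 3, L2 = 2, and cell (2,0) has L1 = 3, L2 = 2.
A repeated pair means some other pair never occurs (only 15 distinct pairs out of 25), so the squares are not orthogonal.
Conclusion: NO.

NO


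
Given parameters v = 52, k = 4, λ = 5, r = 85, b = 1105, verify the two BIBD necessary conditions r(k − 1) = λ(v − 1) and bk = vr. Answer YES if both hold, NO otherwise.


Condition (i): r(k − 1) = 85·3 = 255; λ(v − 1) = 5·51 = 255. Match? YES.
Condition (ii): bk = 1105·4 = 4420; vr = 52·85 = 4420. Match? YES.
Both conditions hold? YES.

YES


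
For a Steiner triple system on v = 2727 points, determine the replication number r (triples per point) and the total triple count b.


An STS(v) is a 2-(v, 3, 1) BIBD: block size k = 3, λ = 1.
Replication: r(k − 1) = λ(v − 1) ⇒ r·2 = 2727 − 1 = 2726 ⇒ r = 1363.
Block count: b = v(v − 1)/6 = 2727·2726/6 = 7433802/6 = 1238967.

r = 1363, b = 1238967.


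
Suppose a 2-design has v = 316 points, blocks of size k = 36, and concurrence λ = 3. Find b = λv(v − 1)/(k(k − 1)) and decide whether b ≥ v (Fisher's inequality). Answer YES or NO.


r = λ(v − 1)/(k − 1) = 3·315/35 = 27.
b = vr/k = 316·27/36 = 237.
Fisher's inequality: b ≥ v ⇔ 237 ≥ 316? NO.

NO


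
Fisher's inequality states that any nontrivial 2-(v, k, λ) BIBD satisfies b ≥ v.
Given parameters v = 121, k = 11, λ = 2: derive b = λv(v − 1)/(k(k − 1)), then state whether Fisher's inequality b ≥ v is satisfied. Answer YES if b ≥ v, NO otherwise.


b = λv(v − 1)/(k(k − 1)) = 2·121·120/(11·10) = 29040/110 = 264.
Compare with v = 121: b ≥ v, so Fisher's inequality holds.

YES


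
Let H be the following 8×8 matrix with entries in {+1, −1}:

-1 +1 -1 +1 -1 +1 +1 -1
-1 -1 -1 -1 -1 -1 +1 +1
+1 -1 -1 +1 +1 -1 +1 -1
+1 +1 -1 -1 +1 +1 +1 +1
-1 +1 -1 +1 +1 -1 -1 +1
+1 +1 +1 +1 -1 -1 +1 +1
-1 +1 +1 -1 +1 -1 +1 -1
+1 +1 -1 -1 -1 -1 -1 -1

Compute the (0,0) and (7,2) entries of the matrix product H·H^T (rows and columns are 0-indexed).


Row 0 of H: [-1, 1, -1, 1, -1, 1, 1, -1].
Row 2 of H: [1, -1, -1, 1, 1, -1, 1, -1].
Row 7 of H: [1, 1, -1, -1, -1, -1, -1, -1].
(H·H^T)[0][0] = Σ_j H[0][j]·H[0][j] = (-1)² + (1)² + (-1)² + (1)² + (-1)² + (1)² + (1)² + (-1)² = 1 + 1 + 1 + 1 + 1 + 1 + 1 + 1 = 8.
(H·H^T)[7][2] = Σ_j H[7][j]·H[2][j] = (1)·(1) + (1)·(-1) + (-1)·(-1) + (-1)·(1) + (-1)·(1) + (-1)·(-1) + (-1)·(1) + (-1)·(-1) = 1 + -1 + 1 + -1 + -1 + 1 + -1 + 1 = 0.
So rows 7 and 2 are orthogonal; the diagonal entry equals n = 8.

(0,0) entry = 8; (7,2) entry = 0.


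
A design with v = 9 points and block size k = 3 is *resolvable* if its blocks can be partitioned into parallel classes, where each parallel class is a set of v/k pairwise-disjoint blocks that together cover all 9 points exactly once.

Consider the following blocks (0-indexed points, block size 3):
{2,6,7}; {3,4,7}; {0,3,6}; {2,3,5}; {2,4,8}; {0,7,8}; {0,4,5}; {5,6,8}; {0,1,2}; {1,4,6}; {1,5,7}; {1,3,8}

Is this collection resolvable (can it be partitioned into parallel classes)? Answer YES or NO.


v = 9, block size k = 3, number of blocks = 12.
For resolvability, blocks must partition into parallel classes of size v/k = 3.
Total blocks must therefore be a multiple of 3: 12 = 3·4 + 0 ⇒ divisible ✓.
Greedy packing gives 4 candidate class(es). Each should be a full parallel class (size 3, covers all 9 points).
  Class 1 (3 blocks): {2,6,7}; {0,4,5}; {1,3,8}. Points covered: [0, 1, 2, 3, 4, 5, 6, 7, 8].
  Class 2 (3 blocks): {3,4,7}; {5,6,8}; {0,1,2}. Points covered: [0, 1, 2, 3, 4, 5, 6, 7, 8].
  Class 3 (3 blocks): {0,3,6}; {2,4,8}; {1,5,7}. Points covered: [0, 1, 2, 3, 4, 5, 6, 7, 8].
  Class 4 (3 blocks): {2,3,5}; {0,7,8}; {1,4,6}. Points covered: [0, 1, 2, 3, 4, 5, 6, 7, 8].
All classes full (size 3)? YES. All classes cover every point? YES.
Resolvable? YES.

YES


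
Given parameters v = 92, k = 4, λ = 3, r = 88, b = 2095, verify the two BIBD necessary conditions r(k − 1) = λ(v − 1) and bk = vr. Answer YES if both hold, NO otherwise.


Condition (i): r(k − 1) = 88·3 = 264; λ(v − 1) = 3·91 = 273. Match? NO.
Condition (ii): bk = 2095·4 = 8380; vr = 92·88 = 8096. Match? NO.
Both conditions hold? NO.

NO


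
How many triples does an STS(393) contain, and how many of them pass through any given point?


An STS(v) is a 2-(v, 3, 1) BIBD: block size k = 3, λ = 1.
Replication: r(k − 1) = λ(v − 1) ⇒ r·2 = 393 − 1 = 392 ⇒ r = 196.
Block count: bk = vr ⇒ b·3 = 393·196 = 77028 ⇒ b = 25676.
(Check via b = v(v − 1)/6 = 393·392/6 = 154056/6 = 25676.)

r = 196, b = 25676.


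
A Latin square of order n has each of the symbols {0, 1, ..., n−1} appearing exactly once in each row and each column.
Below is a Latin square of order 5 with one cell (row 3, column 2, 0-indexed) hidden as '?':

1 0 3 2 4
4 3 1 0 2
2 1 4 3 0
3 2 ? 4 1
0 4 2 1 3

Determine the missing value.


Row 3 contains symbols [1, 2, 3, 4] — missing [0].
Column 2 contains symbols [1, 2, 3, 4] — missing [0].
The missing symbol must appear in both missing sets; intersection = [0].
Therefore the hidden value is 0.

Missing value = 0.


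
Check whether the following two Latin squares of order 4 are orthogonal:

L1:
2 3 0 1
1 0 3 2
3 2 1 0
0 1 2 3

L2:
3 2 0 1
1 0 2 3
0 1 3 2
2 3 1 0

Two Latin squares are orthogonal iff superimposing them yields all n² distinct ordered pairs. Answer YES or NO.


Form the n² = 16 superimposed pairs (L1[i][j], L2[i][j]), row by row (rows and columns indexed from 0):
row 0: (2,3) (3,2) (0,0) (1,1)
row 1: (1,1) (0,0) (3,2) (2,3)
row 2: (3,0) (2,1) (1,3) (0,2)
row 3: (0,2) (1,3) (2,1) (3,0)
Orthogonality requires all 16 pairs distinct.
But the pair (1,1) repeats: cell (0,3) has L1 = 1, L2 = 1, and cell (1,0) has L1 = 1, L2 = 1.
A repeated pair means some other pair never occurs (only 8 distinct pairs out of 16), so the squares are not orthogonal.
Conclusion: NO.

NO


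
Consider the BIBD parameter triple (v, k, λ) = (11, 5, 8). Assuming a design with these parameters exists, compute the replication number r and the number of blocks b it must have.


Any 2-(v, k, λ) BIBD satisfies two necessary conditions:
  (i)  Each point sits in r blocks, and counting incidences through any fixed point gives r(k − 1) = λ(v − 1), so r = λ(v − 1)/(k − 1).
  (ii) Total incidences bk = vr, so b = vr/k.
Step 1: r = λ(v − 1)/(k − 1) = 8·(11 − 1)/(5 − 1) = 8·10/4 = 80/4 = 20.
Step 2: b = vr/k = 11·20/5 = 220/5 = 44.
Check integrality: r = 20 ∈ Z ✓, b = 44 ∈ Z ✓.
(These identities are necessary conditions: they determine r and b for any design with these parameters, but do not by themselves prove that one exists.)

r = 20, b = 44.


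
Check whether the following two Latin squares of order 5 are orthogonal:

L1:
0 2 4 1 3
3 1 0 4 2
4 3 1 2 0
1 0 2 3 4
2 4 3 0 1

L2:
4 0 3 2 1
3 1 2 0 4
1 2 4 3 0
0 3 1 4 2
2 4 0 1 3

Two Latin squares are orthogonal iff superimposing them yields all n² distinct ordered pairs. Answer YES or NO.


Form the n² = 25 superimposed pairs (L1[i][j], L2[i][j]), row by row (rows and columns indexed from 0):
row 0: (0,4) (2,0) (4,3) (1,2) (3,1)
row 1: (3,3) (1,1) (0,2) (4,0) (2,4)
row 2: (4,1) (3,2) (1,4) (2,3) (0,0)
row 3: (1,0) (0,3) (2,1) (3,4) (4,2)
row 4: (2,2) (4,4) (3,0) (0,1) (1,3)
Orthogonality requires all 25 pairs distinct.
Check by first coordinate: for each symbol s of L1, list the L2 entries in the n cells where L1 = s; they must all differ.
  L1 = 0: L2 entries (in reading order) 4, 2, 0, 3, 1 — all 5 distinct ✓
  L1 = 1: L2 entries (in reading order) 2, 1, 4, 0, 3 — all 5 distinct ✓
  L1 = 2: L2 entries (in reading order) 0, 4, 3, 1, 2 — all 5 distinct ✓
  L1 = 3: L2 entries (in reading order) 1, 3, 2, 4, 0 — all 5 distinct ✓
  L1 = 4: L2 entries (in reading order) 3, 0, 1, 2, 4 — all 5 distinct ✓
Every symbol of L1 meets every symbol of L2 exactly once, so all 25 pairs are distinct (25 of 25).
Conclusion: YES.

YES


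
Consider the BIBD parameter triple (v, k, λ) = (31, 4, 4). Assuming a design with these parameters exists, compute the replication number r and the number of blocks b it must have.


Any 2-(v, k, λ) BIBD satisfies two necessary conditions:
  (i)  Each point sits in r blocks, and counting incidences through any fixed point gives r(k − 1) = λ(v − 1), so r = λ(v − 1)/(k − 1).
  (ii) Total incidences bk = vr, so b = vr/k.
Step 1: r = λ(v − 1)/(k − 1) = 4·(31 − 1)/(4 − 1) = 4·30/3 = 120/3 = 40.
Step 2: b = vr/k = 31·40/4 = 1240/4 = 310.
Check integrality: r = 40 ∈ Z ✓, b = 310 ∈ Z ✓.
(These identities are necessary conditions: they determine r and b for any design with these parameters, but do not by themselves prove that one exists.)

r = 40, b = 310.


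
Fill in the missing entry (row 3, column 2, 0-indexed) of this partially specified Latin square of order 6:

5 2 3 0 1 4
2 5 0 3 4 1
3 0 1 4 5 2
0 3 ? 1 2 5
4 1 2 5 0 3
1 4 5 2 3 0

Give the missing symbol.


Row 3 contains symbols [0, 1, 2, 3, 5] — missing [4].
Column 2 contains symbols [0, 1, 2, 3, 5] — missing [4].
The missing symbol must appear in both missing sets; intersection = [4].
Therefore the hidden value is 4.

Missing value = 4.


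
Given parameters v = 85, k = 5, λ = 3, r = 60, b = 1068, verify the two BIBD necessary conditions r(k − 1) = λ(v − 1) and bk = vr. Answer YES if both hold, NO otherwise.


Condition (i): r(k − 1) = 60·4 = 240; λ(v − 1) = 3·84 = 252. Match? NO.
Condition (ii): bk = 1068·5 = 5340; vr = 85·60 = 5100. Match? NO.
Both conditions hold? NO.

NO


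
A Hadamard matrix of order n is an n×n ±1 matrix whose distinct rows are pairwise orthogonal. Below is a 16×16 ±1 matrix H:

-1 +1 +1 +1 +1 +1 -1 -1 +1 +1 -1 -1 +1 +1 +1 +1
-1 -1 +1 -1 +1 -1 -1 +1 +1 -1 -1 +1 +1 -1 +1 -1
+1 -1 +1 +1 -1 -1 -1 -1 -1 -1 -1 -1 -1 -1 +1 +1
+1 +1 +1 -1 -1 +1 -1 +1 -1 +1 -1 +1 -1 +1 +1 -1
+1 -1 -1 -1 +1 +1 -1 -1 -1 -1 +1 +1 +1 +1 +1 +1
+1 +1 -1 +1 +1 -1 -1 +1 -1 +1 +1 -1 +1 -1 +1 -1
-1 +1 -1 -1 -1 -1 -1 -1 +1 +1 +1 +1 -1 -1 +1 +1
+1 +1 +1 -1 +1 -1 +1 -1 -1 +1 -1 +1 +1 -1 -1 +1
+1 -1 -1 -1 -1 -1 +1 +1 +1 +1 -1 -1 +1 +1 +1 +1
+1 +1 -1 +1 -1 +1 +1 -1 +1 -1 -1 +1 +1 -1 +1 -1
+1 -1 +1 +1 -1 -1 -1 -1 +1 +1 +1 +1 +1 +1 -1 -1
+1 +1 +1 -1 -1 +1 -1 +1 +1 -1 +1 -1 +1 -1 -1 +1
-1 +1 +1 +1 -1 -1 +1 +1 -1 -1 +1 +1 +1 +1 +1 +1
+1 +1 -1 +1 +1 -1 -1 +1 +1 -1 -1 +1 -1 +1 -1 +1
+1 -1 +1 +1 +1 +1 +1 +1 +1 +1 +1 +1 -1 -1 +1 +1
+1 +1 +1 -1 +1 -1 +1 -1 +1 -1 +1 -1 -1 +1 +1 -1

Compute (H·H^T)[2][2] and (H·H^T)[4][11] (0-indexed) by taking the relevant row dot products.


Row 2 of H: [1, -1, 1, 1, -1, -1, -1, -1, -1, -1, -1, -1, -1, -1, 1, 1].
Row 4 of H: [1, -1, -1, -1, 1, 1, -1, -1, -1, -1, 1, 1, 1, 1, 1, 1].
Row 11 of H: [1, 1, 1, -1, -1, 1, -1, 1, 1, -1, 1, -1, 1, -1, -1, 1].
(H·H^T)[2][2] = Σ_j H[2][j]·H[2][j] = (1)² + (-1)² + (1)² + (1)² + (-1)² + (-1)² + (-1)² + (-1)² + (-1)² + (-1)² + (-1)² + (-1)² + (-1)² + (-1)² + (1)² + (1)² = 1 + 1 + 1 + 1 + 1 + 1 + 1 + 1 + 1 + 1 + 1 + 1 + 1 + 1 + 1 + 1 = 16.
(H·H^T)[4][11] = Σ_j H[4][j]·H[11][j] = (1)·(1) + (-1)·(1) + (-1)·(1) + (-1)·(-1) + (1)·(-1) + (1)·(1) + (-1)·(-1) + (-1)·(1) + (-1)·(1) + (-1)·(-1) + (1)·(1) + (1)·(-1) + (1)·(1) + (1)·(-1) + (1)·(-1) + (1)·(1) = 1 + -1 + -1 + 1 + -1 + 1 + 1 + -1 + -1 + 1 + 1 + -1 + 1 + -1 + -1 + 1 = 0.
So rows 4 and 11 are orthogonal; the diagonal entry equals n = 16.

(2,2) entry = 16; (4,11) entry = 0.


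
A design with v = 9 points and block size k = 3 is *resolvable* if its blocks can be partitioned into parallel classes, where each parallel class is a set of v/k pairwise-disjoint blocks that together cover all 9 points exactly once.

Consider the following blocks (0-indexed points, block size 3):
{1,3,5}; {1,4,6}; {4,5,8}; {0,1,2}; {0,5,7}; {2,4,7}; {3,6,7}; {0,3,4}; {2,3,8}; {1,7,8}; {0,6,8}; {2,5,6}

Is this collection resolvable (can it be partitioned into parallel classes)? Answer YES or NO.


v = 9, block size k = 3, number of blocks = 12.
For resolvability, blocks must partition into parallel classes of size v/k = 3.
Total blocks must therefore be a multiple of 3: 12 = 3·4 + 0 ⇒ divisible ✓.
Greedy packing gives 4 candidate class(es). Each should be a full parallel class (size 3, covers all 9 points).
  Class 1 (3 blocks): {1,3,5}; {2,4,7}; {0,6,8}. Points covered: [0, 1, 2, 3, 4, 5, 6, 7, 8].
  Class 2 (3 blocks): {1,4,6}; {0,5,7}; {2,3,8}. Points covered: [0, 1, 2, 3, 4, 5, 6, 7, 8].
  Class 3 (3 blocks): {4,5,8}; {0,1,2}; {3,6,7}. Points covered: [0, 1, 2, 3, 4, 5, 6, 7, 8].
  Class 4 (3 blocks): {0,3,4}; {1,7,8}; {2,5,6}. Points covered: [0, 1, 2, 3, 4, 5, 6, 7, 8].
All classes full (size 3)? YES. All classes cover every point? YES.
Resolvable? YES.

YES


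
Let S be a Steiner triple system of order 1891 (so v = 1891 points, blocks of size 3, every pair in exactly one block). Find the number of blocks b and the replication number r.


An STS(v) is a 2-(v, 3, 1) BIBD: block size k = 3, λ = 1.
Replication: r(k − 1) = λ(v − 1) ⇒ r·2 = 1891 − 1 = 1890 ⇒ r = 945.
Block count: b = v(v − 1)/6 = 1891·1890/6 = 3573990/6 = 595665.
(Check via bk = vr: 595665·3 = 1786995 = 1891·945 = 1786995 ✓.)

r = 945, b = 595665.


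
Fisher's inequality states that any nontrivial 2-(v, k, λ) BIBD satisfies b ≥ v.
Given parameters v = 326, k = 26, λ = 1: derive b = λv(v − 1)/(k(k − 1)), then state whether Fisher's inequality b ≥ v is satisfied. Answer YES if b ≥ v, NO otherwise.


b = λv(v − 1)/(k(k − 1)) = 1·326·325/(26·25) = 105950/650 = 163.
Compare with v = 326: b < v, so Fisher's inequality fails.

NO


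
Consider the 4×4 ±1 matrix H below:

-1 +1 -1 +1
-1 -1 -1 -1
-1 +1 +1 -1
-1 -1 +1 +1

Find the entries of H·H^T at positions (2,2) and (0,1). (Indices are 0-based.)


Row 0 of H: [-1, 1, -1, 1].
Row 1 of H: [-1, -1, -1, -1].
Row 2 of H: [-1, 1, 1, -1].
(H·H^T)[2][2] = Σ_j H[2][j]·H[2][j] = (-1)² + (1)² + (1)² + (-1)² = 1 + 1 + 1 + 1 = 4.
(H·H^T)[0][1] = Σ_j H[0][j]·H[1][j] = (-1)·(-1) + (1)·(-1) + (-1)·(-1) + (1)·(-1) = 1 + -1 + 1 + -1 = 0.
So rows 0 and 1 are orthogonal; the diagonal entry equals n = 4.

(2,2) entry = 4; (0,1) entry = 0.


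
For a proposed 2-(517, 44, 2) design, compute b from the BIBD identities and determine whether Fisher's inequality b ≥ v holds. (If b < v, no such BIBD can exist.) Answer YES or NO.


b = λv(v − 1)/(k(k − 1)) = 2·517·516/(44·43) = 533544/1892 = 282.
Compare with v = 517: b < v, so Fisher's inequality fails.

NO


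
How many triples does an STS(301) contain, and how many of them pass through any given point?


An STS(v) is a 2-(v, 3, 1) BIBD: block size k = 3, λ = 1.
Replication: r(k − 1) = λ(v − 1) ⇒ r·2 = 301 − 1 = 300 ⇒ r = 150.
Block count: bk = vr ⇒ b·3 = 301·150 = 45150 ⇒ b = 15050.

r = 150, b = 15050.


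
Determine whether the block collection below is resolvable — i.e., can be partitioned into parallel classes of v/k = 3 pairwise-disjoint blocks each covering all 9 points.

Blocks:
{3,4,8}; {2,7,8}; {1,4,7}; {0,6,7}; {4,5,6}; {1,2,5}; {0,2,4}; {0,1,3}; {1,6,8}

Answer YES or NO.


v = 9, block size k = 3, number of blocks = 9.
For resolvability, blocks must partition into parallel classes of size v/k = 3.
Total blocks must therefore be a multiple of 3: 9 = 3·3 + 0 ⇒ divisible ✓.
Consider block {1,4,7}. It intersects every other block in the collection, so no parallel class of size 3 can contain it.
Since every block must belong to some parallel class in a resolution, the collection cannot be partitioned into parallel classes.
Resolvable? NO.

NO


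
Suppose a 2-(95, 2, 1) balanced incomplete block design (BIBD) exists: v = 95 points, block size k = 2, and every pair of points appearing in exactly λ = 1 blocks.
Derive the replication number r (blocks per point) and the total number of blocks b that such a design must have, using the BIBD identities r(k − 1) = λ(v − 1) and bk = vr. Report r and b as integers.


Any 2-(v, k, λ) BIBD satisfies two necessary conditions:
  (i)  Each point sits in r blocks, and counting incidences through any fixed point gives r(k − 1) = λ(v − 1), so r = λ(v − 1)/(k − 1).
  (ii) Total incidences bk = vr, so b = vr/k.
Step 1: r = λ(v − 1)/(k − 1) = 1·(95 − 1)/(2 − 1) = 1·94/1 = 94/1 = 94.
Step 2: b = vr/k = 95·94/2 = 8930/2 = 4465.
Check integrality: r = 94 ∈ Z ✓, b = 4465 ∈ Z ✓.
(These identities are necessary conditions: they determine r and b for any design with these parameters, but do not by themselves prove that one exists.)

r = 94, b = 4465.


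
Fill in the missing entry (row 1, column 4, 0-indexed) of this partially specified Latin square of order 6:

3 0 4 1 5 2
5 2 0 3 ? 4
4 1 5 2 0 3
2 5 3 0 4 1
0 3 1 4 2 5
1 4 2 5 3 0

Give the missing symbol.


Row 1 contains symbols [0, 2, 3, 4, 5] — missing [1].
Column 4 contains symbols [0, 2, 3, 4, 5] — missing [1].
The missing symbol must appear in both missing sets; intersection = [1].
Therefore the hidden value is 1.

Missing value = 1.


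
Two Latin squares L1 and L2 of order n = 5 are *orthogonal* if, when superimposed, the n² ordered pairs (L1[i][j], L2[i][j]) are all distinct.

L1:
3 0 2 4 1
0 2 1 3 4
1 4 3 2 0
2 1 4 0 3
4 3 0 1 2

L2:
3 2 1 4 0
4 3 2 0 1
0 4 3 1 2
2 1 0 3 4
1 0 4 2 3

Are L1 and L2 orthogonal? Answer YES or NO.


Form the n² = 25 superimposed pairs (L1[i][j], L2[i][j]), row by row (rows and columns indexed from 0):
row 0: (3,3) (0,2) (2,1) (4,4) (1,0)
row 1: (0,4) (2,3) (1,2) (3,0) (4,1)
row 2: (1,0) (4,4) (3,3) (2,1) (0,2)
row 3: (2,2) (1,1) (4,0) (0,3) (3,4)
row 4: (4,1) (3,0) (0,4) (1,2) (2,3)
Orthogonality requires all 25 pairs distinct.
But the pair (1,0) repeats: cell (0,4) has L1 = 1, L2 = 0, and cell (2,0) has L1 = 1, L2 = 0.
A repeated pair means some other pair never occurs (only 15 distinct pairs out of 25), so the squares are not orthogonal.
Conclusion: NO.

NO
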